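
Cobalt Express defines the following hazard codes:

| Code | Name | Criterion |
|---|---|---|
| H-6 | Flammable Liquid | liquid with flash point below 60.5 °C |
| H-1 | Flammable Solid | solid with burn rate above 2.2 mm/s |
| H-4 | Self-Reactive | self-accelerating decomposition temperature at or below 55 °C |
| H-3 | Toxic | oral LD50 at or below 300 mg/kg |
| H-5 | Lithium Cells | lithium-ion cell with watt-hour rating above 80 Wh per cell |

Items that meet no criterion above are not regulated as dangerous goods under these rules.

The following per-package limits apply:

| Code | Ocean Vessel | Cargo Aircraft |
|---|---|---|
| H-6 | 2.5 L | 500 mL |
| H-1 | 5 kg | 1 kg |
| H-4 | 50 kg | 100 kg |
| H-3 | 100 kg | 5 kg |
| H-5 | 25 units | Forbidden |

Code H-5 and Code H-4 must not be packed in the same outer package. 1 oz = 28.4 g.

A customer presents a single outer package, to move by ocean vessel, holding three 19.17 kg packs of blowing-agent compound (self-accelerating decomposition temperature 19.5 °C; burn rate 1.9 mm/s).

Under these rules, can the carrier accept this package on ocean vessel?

With self-accelerating decomposition temperature 19.5 °C (≤ 55 °C), the blowing-agent compound falls in Code H-4.
Code H-4 quantity: three 19.17 kg packs = 57.51 kg.
57.51 kg exceeds the ocean vessel limit of 50 kg for Code H-4.

No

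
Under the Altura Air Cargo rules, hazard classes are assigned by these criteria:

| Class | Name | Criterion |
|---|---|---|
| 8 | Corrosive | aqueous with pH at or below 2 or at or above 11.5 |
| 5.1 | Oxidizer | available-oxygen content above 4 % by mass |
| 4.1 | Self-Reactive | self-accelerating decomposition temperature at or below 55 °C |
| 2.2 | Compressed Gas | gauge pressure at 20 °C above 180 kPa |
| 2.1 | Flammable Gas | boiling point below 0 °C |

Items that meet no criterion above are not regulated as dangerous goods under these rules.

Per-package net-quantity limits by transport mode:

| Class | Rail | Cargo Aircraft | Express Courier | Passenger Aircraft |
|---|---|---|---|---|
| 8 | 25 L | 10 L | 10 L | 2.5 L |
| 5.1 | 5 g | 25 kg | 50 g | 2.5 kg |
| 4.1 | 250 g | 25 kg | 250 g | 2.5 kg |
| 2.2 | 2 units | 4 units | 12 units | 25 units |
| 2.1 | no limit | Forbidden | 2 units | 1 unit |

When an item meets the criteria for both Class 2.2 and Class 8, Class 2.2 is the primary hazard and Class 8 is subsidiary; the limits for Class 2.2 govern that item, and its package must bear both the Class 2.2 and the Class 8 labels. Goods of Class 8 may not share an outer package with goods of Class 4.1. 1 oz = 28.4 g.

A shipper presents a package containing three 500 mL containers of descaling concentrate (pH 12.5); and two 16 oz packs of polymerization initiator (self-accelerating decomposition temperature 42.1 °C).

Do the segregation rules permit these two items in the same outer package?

No

The descaling concentrate has pH 12.5, which is ≥ 11.5, so it is Class 8 (Corrosive).
With self-accelerating decomposition temperature 42.1 °C (≤ 55 °C), the polymerization initiator falls in Class 4.1.
Class 8 and Class 4.1 may not share an outer package.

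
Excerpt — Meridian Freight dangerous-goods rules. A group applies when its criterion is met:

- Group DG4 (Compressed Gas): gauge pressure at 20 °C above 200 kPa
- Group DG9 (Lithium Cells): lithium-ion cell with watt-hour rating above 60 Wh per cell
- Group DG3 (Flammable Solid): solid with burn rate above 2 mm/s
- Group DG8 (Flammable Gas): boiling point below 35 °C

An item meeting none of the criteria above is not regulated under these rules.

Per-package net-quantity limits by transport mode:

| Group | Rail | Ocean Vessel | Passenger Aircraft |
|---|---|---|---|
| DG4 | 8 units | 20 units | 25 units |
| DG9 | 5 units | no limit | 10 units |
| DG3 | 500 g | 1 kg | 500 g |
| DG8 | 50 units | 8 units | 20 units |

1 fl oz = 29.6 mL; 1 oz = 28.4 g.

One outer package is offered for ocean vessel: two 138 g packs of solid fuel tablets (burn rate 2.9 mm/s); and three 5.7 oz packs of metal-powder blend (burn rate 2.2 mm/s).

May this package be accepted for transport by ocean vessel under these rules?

Yes

Solid fuel tablets: burn rate 2.9 mm/s > 2 mm/s → Group DG3 (Flammable Solid).
With burn rate 2.2 mm/s (> 2 mm/s), the metal-powder blend falls in Group DG3.
Total Group DG3: (two 138 g packs = 276 g) + (three 5.7 oz packs = 485.64 g) = 761.64 g.
That is within the Group DG3 ocean vessel limit of 1 kg.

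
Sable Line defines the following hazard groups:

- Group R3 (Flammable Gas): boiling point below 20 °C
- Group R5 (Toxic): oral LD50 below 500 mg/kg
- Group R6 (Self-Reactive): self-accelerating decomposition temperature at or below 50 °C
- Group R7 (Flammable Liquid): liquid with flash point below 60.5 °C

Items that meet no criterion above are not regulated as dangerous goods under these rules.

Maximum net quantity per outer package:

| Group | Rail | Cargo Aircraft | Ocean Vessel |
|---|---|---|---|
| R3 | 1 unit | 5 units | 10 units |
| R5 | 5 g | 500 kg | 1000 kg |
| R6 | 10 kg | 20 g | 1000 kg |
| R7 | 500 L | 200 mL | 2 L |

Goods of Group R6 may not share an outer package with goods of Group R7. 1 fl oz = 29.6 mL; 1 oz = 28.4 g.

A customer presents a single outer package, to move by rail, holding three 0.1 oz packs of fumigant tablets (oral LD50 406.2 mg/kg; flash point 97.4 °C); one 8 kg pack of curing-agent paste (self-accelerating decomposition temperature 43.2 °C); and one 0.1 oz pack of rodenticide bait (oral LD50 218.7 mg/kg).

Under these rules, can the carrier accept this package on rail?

Fumigant tablets: oral LD50 406.2 mg/kg < 500 mg/kg → Group R5 (Toxic).
With self-accelerating decomposition temperature 43.2 °C (≤ 50 °C), the curing-agent paste falls in Group R6.
With oral LD50 218.7 mg/kg (< 500 mg/kg), the rodenticide bait falls in Group R5.
Group R5 net quantity: (three 0.1 oz packs = 8.52 g) + (one 0.1 oz pack = 2.84 g) = 11.36 g.
11.36 g > 5 g (rail limit, Group R5) — over the limit.
Group R6 quantity: 8 kg.
8 kg is within the rail limit of 10 kg for Group R6.
The segregation rule (Group R6 with Group R7) does not apply to Group R5 with Group R6.

No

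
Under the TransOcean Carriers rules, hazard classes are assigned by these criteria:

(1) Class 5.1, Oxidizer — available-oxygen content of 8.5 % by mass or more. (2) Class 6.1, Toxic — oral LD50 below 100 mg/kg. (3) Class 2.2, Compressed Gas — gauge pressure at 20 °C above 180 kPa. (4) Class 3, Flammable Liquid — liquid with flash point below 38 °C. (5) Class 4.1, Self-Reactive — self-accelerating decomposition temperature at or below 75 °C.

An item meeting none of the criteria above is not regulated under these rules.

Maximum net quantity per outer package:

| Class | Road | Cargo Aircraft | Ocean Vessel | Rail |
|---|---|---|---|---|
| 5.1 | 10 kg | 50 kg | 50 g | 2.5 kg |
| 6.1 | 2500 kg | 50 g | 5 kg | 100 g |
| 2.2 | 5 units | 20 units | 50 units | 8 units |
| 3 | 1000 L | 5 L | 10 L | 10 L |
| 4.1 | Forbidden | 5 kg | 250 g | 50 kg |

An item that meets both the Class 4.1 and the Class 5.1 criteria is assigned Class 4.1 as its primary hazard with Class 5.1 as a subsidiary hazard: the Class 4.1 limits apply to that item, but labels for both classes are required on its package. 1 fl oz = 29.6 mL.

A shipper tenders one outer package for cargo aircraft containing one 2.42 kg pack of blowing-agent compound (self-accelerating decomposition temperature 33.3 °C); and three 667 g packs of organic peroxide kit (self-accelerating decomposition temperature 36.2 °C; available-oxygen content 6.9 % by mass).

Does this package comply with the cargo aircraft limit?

Yes

Self-accelerating decomposition temperature 33.3 °C meets the Class 4.1 criterion (Self-Reactive), so the blowing-agent compound is Class 4.1.
The organic peroxide kit has self-accelerating decomposition temperature 36.2 °C, which is ≤ 75 °C, so it is Class 4.1 (Self-Reactive).
Total Class 4.1: 2.42 kg + (three 667 g packs = 2.001 kg) = 4.421 kg.
4.421 kg is within the cargo aircraft limit of 5 kg for Class 4.1.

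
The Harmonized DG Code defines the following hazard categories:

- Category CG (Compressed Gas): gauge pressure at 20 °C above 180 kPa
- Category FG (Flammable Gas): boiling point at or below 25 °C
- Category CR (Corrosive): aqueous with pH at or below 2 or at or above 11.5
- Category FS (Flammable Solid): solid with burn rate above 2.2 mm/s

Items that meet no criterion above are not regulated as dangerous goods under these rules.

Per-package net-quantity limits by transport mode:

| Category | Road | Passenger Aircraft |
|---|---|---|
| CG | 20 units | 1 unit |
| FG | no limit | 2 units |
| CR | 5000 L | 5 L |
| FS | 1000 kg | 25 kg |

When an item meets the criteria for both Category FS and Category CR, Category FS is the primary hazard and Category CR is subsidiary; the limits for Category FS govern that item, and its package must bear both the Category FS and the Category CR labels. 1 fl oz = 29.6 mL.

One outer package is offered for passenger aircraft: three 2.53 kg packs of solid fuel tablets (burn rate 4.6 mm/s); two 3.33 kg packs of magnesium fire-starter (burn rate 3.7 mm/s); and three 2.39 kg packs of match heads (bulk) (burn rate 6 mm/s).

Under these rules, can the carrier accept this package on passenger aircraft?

The solid fuel tablets have burn rate 4.6 mm/s, which is > 2.2 mm/s, so they are Category FS (Flammable Solid).
Burn rate 3.7 mm/s meets the Category FS criterion (Flammable Solid), so the magnesium fire-starter is Category FS.
Burn rate 6 mm/s meets the Category FS criterion (Flammable Solid), so the match heads (bulk) are Category FS.
Category FS net quantity: (three 2.53 kg packs = 7.59 kg) + (two 3.33 kg packs = 6.66 kg) + (three 2.39 kg packs = 7.17 kg) = 21.42 kg.
That is within the Category FS passenger aircraft limit of 25 kg.

Yes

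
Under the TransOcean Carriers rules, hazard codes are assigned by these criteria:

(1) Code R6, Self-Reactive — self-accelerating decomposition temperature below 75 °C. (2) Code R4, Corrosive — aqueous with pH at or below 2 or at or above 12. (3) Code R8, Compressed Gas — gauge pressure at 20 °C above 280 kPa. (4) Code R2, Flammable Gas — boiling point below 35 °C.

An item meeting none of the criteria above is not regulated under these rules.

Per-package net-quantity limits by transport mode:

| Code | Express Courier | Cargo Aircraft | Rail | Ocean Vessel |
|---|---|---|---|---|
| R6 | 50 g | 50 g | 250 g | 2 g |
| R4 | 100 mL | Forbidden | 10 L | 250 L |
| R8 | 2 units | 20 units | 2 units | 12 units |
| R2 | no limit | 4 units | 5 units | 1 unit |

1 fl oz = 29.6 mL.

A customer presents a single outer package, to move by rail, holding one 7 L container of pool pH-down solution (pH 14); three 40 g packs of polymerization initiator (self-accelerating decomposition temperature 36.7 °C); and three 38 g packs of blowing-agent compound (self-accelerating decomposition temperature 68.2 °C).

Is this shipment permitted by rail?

With pH 14 (≥ 12), the pool pH-down solution falls in Code R4.
With self-accelerating decomposition temperature 36.7 °C (< 75 °C), the polymerization initiator falls in Code R6.
The blowing-agent compound has self-accelerating decomposition temperature 68.2 °C, which is < 75 °C, so it is Code R6 (Self-Reactive).
Code R6 net quantity: (three 40 g packs = 120 g) + (three 38 g packs = 114 g) = 234 g.
234 g ≤ 250 g (rail limit, Code R6) — within limit.
Code R4 quantity: 7 L.
7 L is within the rail limit of 10 L for Code R4.
Every hazard code is within its rail limit and no segregation rule is violated.

Yes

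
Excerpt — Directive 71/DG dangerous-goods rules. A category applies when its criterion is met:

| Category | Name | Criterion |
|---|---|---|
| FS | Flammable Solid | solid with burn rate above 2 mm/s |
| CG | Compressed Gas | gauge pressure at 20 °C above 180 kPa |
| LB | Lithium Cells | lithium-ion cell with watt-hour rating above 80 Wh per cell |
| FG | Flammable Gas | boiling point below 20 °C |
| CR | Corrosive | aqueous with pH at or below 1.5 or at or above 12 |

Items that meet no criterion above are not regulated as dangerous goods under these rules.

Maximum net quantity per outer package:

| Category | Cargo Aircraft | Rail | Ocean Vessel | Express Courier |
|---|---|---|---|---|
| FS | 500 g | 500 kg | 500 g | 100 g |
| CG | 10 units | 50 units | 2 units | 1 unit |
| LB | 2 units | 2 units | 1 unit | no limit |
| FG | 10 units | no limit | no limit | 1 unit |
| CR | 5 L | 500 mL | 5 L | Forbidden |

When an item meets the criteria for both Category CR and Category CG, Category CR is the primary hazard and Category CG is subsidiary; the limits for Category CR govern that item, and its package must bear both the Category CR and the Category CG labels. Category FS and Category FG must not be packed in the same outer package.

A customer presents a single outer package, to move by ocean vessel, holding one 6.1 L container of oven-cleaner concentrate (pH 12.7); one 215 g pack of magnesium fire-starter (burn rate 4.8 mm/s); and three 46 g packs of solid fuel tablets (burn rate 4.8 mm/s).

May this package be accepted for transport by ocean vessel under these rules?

No

Oven-cleaner concentrate: pH 12.7 ≥ 12 → Category CR (Corrosive).
Magnesium fire-starter: burn rate 4.8 mm/s > 2 mm/s → Category FS (Flammable Solid).
Burn rate 4.8 mm/s meets the Category FS criterion (Flammable Solid), so the solid fuel tablets are Category FS.
Total Category FS: 215 g + (three 46 g packs = 138 g) = 353 g.
That is within the Category FS ocean vessel limit of 500 g.
Category CR quantity: 6.1 L.
That exceeds the Category CR ocean vessel limit of 5 L.
The segregation rule (Category FS with Category FG) does not apply to Category FS with Category CR.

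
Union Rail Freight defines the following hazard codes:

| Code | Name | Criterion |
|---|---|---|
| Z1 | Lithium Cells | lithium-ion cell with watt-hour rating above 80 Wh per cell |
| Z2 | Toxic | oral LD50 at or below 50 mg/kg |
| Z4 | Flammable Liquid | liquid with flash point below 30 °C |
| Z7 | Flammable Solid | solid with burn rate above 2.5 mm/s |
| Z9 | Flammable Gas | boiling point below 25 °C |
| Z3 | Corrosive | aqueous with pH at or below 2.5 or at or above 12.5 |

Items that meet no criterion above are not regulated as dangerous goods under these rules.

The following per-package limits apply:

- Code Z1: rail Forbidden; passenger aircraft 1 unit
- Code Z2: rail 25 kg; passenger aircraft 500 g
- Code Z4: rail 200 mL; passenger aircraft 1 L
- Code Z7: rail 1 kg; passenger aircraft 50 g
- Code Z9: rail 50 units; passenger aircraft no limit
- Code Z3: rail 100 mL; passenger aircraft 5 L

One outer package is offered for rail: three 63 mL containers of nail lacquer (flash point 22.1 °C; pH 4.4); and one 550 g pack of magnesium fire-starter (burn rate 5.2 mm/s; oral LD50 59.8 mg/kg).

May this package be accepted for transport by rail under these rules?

The nail lacquer has flash point 22.1 °C, which is < 30 °C, so it is Code Z4 (Flammable Liquid).
With burn rate 5.2 mm/s (> 2.5 mm/s), the magnesium fire-starter falls in Code Z7.
Code Z4 quantity: three 63 mL containers = 189 mL.
189 mL ≤ 200 mL (rail limit, Code Z4) — within limit.
Code Z7 quantity: 550 g.
550 g ≤ 1 kg (rail limit, Code Z7) — within limit.
Every hazard code is within its rail limit and no segregation rule is violated.

Yes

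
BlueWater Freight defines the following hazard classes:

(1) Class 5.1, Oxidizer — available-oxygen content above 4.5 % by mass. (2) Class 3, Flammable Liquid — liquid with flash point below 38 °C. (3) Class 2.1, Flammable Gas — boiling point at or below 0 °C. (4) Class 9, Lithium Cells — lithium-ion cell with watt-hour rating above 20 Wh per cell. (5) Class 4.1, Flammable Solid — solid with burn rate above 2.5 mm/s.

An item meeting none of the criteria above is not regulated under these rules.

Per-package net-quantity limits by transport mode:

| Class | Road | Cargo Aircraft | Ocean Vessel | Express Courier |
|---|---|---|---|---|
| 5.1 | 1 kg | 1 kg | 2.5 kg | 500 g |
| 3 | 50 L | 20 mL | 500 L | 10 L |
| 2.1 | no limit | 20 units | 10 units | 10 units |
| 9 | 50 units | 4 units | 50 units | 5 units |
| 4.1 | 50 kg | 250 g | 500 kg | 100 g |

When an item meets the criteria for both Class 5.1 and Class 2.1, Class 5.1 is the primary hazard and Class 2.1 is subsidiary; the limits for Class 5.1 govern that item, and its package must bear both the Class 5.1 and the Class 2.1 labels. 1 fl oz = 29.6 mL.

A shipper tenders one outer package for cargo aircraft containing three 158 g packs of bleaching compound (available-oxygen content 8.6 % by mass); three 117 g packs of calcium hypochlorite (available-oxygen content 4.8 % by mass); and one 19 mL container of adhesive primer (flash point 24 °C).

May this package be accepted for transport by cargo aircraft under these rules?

Yes

Available-oxygen content 8.6 % by mass meets the Class 5.1 criterion (Oxidizer), so the bleaching compound is Class 5.1.
With available-oxygen content 4.8 % by mass (> 4.5 % by mass), the calcium hypochlorite falls in Class 5.1.
Flash point 24 °C meets the Class 3 criterion (Flammable Liquid), so the adhesive primer is Class 3.
Class 5.1 net quantity: (three 158 g packs = 474 g) + (three 117 g packs = 351 g) = 825 g.
That is within the Class 5.1 cargo aircraft limit of 1 kg.
Class 3 quantity: 19 mL.
That is within the Class 3 cargo aircraft limit of 20 mL.
Every hazard class is within its cargo aircraft limit and no segregation rule is violated.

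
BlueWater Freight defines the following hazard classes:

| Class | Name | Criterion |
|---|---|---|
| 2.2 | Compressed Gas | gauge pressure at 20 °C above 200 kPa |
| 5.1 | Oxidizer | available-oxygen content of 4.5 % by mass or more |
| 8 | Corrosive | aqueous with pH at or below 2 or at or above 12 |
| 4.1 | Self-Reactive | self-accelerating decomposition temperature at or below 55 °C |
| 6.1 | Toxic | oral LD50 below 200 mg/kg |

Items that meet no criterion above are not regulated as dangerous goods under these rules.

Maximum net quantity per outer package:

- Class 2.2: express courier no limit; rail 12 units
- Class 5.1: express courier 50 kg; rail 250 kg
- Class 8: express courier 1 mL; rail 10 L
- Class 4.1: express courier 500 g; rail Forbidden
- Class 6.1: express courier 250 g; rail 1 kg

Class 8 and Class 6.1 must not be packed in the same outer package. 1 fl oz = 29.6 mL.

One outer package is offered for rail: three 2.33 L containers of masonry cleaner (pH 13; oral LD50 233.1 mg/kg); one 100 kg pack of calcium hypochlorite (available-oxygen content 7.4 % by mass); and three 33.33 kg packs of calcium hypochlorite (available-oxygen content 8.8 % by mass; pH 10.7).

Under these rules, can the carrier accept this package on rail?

The masonry cleaner has pH 13, which is ≥ 12, so it is Class 8 (Corrosive).
Calcium hypochlorite: available-oxygen content 7.4 % by mass ≥ 4.5 % by mass → Class 5.1 (Oxidizer).
Calcium hypochlorite: available-oxygen content 8.8 % by mass ≥ 4.5 % by mass → Class 5.1 (Oxidizer).
Class 5.1 net quantity: 100 kg + (three 33.33 kg packs = 99.99 kg) = 199.99 kg.
199.99 kg ≤ 250 kg (rail limit, Class 5.1) — within limit.
Class 8 quantity: three 2.33 L containers = 6.99 L.
That is within the Class 8 rail limit of 10 L.
The segregation rule (Class 8 with Class 6.1) does not apply to Class 5.1 with Class 8.
Every hazard class is within its rail limit and no segregation rule is violated.

Yes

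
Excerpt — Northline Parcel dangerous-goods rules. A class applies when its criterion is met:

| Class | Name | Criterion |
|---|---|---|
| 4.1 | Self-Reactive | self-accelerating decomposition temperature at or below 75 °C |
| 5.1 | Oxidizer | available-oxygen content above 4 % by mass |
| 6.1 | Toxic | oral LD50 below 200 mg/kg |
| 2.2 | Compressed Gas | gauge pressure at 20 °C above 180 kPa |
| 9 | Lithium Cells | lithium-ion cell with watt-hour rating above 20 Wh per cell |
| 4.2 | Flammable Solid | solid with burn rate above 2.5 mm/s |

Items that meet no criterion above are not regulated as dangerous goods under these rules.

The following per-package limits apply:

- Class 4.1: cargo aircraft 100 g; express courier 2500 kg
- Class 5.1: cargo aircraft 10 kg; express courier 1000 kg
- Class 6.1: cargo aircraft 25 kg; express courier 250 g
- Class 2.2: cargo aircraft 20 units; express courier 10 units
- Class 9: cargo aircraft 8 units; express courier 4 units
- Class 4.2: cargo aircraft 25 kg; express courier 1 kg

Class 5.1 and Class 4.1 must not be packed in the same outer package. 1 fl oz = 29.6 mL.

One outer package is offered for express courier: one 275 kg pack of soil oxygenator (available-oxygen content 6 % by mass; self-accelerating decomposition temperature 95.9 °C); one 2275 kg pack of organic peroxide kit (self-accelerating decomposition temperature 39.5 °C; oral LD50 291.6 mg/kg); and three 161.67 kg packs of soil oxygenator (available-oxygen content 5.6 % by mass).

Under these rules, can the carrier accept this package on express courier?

Soil oxygenator: available-oxygen content 6 % by mass > 4 % by mass → Class 5.1 (Oxidizer).
Organic peroxide kit: self-accelerating decomposition temperature 39.5 °C ≤ 75 °C → Class 4.1 (Self-Reactive).
The soil oxygenator has available-oxygen content 5.6 % by mass, which is > 4 % by mass, so it is Class 5.1 (Oxidizer).
Class 5.1 net quantity: 275 kg + (three 161.67 kg packs = 485.01 kg) = 760.01 kg.
760.01 kg ≤ 1000 kg (express courier limit, Class 5.1) — within limit.
Class 4.1 quantity: 2275 kg.
2275 kg ≤ 2500 kg (express courier limit, Class 4.1) — within limit.
Class 5.1 and Class 4.1 may not share an outer package.

No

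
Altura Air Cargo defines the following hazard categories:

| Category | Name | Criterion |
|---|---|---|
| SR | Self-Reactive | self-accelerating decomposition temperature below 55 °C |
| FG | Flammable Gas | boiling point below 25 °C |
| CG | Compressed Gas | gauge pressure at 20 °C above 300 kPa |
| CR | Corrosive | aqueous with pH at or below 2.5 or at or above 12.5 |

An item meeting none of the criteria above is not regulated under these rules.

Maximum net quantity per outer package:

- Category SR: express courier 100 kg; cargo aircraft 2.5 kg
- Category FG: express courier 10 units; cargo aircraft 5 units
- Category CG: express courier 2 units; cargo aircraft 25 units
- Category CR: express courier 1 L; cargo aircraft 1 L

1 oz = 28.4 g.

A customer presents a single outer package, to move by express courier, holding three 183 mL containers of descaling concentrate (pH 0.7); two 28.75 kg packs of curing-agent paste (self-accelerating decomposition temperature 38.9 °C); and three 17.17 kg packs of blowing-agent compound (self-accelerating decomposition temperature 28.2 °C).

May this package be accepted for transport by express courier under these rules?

No

The descaling concentrate has pH 0.7, which is ≤ 2.5, so it is Category CR (Corrosive).
With self-accelerating decomposition temperature 38.9 °C (< 55 °C), the curing-agent paste falls in Category SR.
Self-accelerating decomposition temperature 28.2 °C meets the Category SR criterion (Self-Reactive), so the blowing-agent compound is Category SR.
Total Category SR: (two 28.75 kg packs = 57.5 kg) + (three 17.17 kg packs = 51.51 kg) = 109.01 kg.
109.01 kg > 100 kg (express courier limit, Category SR) — over the limit.
Category CR quantity: three 183 mL containers = 549 mL.
549 mL is within the express courier limit of 1 L for Category CR.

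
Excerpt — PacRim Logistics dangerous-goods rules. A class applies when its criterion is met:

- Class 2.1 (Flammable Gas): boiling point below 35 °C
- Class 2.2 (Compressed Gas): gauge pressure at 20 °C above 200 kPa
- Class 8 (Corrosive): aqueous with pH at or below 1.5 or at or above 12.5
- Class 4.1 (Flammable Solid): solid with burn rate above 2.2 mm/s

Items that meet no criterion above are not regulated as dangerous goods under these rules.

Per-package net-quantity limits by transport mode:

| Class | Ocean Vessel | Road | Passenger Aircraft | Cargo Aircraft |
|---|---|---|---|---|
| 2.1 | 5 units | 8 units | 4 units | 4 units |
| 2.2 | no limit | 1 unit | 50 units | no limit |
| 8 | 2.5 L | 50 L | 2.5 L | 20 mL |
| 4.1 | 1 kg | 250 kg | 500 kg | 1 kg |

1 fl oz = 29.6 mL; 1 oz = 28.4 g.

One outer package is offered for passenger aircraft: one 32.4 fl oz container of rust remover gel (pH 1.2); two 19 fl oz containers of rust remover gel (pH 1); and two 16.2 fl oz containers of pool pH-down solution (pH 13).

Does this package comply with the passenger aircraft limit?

The rust remover gel has pH 1.2, which is ≤ 1.5, so it is Class 8 (Corrosive).
With pH 1 (≤ 1.5), the rust remover gel falls in Class 8.
With pH 13 (≥ 12.5), the pool pH-down solution falls in Class 8.
Class 8 net quantity: (one 32.4 fl oz container = 959.04 mL) + (two 19 fl oz containers = 1124.8 mL) + (two 16.2 fl oz containers = 959.04 mL) = 3042.88 mL.
3042.88 mL exceeds the passenger aircraft limit of 2.5 L for Class 8.

No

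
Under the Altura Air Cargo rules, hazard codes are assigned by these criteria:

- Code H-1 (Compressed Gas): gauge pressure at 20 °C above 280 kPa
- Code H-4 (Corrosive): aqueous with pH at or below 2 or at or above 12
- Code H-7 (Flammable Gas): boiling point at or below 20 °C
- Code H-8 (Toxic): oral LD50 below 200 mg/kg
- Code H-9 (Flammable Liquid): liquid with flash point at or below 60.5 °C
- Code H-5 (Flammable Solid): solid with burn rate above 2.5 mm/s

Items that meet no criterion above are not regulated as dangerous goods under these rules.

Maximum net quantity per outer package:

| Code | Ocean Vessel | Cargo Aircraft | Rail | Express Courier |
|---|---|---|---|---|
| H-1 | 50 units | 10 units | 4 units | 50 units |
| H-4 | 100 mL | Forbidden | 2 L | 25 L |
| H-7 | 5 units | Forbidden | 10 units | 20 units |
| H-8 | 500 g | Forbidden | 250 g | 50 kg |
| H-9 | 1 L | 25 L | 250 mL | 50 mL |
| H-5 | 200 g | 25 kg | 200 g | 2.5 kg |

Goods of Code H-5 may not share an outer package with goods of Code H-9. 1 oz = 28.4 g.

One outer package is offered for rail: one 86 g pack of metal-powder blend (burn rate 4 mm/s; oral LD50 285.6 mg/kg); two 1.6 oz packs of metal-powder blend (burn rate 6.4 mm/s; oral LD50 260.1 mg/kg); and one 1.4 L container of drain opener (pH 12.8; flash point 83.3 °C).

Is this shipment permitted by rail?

Yes

The metal-powder blend has burn rate 4 mm/s, which is > 2.5 mm/s, so it is Code H-5 (Flammable Solid).
Metal-powder blend: burn rate 6.4 mm/s > 2.5 mm/s → Code H-5 (Flammable Solid).
The drain opener has pH 12.8, which is ≥ 12, so it is Code H-4 (Corrosive).
Code H-5 net quantity: 86 g + (two 1.6 oz packs = 90.88 g) = 176.88 g.
That is within the Code H-5 rail limit of 200 g.
Code H-4 quantity: 1.4 L.
1.4 L is within the rail limit of 2 L for Code H-4.
The segregation rule (Code H-5 with Code H-9) does not apply to Code H-5 with Code H-4.
Every hazard code is within its rail limit and no segregation rule is violated.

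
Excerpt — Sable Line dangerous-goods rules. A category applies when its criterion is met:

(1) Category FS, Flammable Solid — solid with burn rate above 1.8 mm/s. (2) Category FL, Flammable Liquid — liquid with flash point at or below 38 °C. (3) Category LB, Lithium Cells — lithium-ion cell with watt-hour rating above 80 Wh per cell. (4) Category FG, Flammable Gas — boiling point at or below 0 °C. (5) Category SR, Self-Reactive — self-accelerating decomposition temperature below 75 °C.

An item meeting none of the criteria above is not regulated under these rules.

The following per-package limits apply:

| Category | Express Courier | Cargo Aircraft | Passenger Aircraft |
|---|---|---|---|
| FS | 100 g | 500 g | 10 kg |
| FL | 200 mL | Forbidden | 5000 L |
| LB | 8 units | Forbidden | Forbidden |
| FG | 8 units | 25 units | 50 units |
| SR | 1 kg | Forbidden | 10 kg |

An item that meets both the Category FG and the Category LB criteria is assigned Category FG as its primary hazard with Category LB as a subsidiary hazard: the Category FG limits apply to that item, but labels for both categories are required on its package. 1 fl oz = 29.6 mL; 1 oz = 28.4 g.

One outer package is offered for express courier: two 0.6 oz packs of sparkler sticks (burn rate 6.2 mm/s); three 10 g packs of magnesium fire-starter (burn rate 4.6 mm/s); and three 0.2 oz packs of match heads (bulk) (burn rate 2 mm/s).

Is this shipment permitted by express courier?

Yes

Burn rate 6.2 mm/s meets the Category FS criterion (Flammable Solid), so the sparkler sticks are Category FS.
The magnesium fire-starter has burn rate 4.6 mm/s, which is > 1.8 mm/s, so it is Category FS (Flammable Solid).
With burn rate 2 mm/s (> 1.8 mm/s), the match heads (bulk) fall in Category FS.
Total Category FS: (two 0.6 oz packs = 34.08 g) + (three 10 g packs = 30 g) + (three 0.2 oz packs = 17.04 g) = 81.12 g.
81.12 g is within the express courier limit of 100 g for Category FS.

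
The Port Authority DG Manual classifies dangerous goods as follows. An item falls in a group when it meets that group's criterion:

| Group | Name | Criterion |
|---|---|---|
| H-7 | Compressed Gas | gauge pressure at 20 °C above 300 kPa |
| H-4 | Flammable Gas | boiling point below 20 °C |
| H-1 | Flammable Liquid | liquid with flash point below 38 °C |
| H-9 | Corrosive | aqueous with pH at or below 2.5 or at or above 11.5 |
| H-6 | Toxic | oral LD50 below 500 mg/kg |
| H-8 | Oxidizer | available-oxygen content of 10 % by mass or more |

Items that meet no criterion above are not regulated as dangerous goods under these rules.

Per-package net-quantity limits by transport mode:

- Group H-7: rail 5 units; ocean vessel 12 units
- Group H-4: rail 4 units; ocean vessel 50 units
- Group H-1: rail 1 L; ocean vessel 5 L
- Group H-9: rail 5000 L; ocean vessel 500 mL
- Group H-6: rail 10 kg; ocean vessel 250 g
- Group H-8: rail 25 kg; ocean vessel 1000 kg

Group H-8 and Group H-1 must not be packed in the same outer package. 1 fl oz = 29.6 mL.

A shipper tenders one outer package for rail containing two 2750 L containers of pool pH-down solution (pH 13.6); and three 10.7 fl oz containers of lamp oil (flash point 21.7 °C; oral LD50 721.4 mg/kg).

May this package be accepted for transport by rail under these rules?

No

Pool pH-down solution: pH 13.6 ≥ 11.5 → Group H-9 (Corrosive).
The lamp oil has flash point 21.7 °C, which is < 38 °C, so it is Group H-1 (Flammable Liquid).
Group H-9 quantity: two 2750 L containers = 5500 L.
5500 L > 5000 L (rail limit, Group H-9) — over the limit.
Group H-1 quantity: three 10.7 fl oz containers = 950.16 mL.
950.16 mL is within the rail limit of 1 L for Group H-1.
The segregation rule (Group H-8 with Group H-1) does not apply to Group H-9 with Group H-1.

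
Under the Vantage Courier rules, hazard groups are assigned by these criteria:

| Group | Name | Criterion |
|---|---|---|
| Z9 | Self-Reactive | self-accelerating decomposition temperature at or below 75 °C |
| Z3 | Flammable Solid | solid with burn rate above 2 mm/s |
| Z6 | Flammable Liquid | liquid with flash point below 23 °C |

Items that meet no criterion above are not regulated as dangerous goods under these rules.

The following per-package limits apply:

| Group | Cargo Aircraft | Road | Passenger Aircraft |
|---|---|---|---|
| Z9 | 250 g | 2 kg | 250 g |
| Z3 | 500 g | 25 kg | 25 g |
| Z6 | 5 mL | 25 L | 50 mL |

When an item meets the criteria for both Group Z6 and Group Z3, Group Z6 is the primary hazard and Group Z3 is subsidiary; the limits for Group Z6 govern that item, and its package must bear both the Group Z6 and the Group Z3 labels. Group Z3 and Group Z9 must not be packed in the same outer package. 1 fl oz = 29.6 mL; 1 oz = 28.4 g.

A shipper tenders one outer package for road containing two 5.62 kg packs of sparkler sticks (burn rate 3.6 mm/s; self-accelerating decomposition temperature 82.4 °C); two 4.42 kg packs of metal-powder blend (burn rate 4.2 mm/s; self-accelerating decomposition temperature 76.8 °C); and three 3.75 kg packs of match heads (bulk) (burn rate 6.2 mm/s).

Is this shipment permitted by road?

No

Sparkler sticks: burn rate 3.6 mm/s > 2 mm/s → Group Z3 (Flammable Solid).
The metal-powder blend has burn rate 4.2 mm/s, which is > 2 mm/s, so it is Group Z3 (Flammable Solid).
Match heads (bulk): burn rate 6.2 mm/s > 2 mm/s → Group Z3 (Flammable Solid).
Group Z3 net quantity: (two 5.62 kg packs = 11.24 kg) + (two 4.42 kg packs = 8.84 kg) + (three 3.75 kg packs = 11.25 kg) = 31.33 kg.
31.33 kg > 25 kg (road limit, Group Z3) — over the limit.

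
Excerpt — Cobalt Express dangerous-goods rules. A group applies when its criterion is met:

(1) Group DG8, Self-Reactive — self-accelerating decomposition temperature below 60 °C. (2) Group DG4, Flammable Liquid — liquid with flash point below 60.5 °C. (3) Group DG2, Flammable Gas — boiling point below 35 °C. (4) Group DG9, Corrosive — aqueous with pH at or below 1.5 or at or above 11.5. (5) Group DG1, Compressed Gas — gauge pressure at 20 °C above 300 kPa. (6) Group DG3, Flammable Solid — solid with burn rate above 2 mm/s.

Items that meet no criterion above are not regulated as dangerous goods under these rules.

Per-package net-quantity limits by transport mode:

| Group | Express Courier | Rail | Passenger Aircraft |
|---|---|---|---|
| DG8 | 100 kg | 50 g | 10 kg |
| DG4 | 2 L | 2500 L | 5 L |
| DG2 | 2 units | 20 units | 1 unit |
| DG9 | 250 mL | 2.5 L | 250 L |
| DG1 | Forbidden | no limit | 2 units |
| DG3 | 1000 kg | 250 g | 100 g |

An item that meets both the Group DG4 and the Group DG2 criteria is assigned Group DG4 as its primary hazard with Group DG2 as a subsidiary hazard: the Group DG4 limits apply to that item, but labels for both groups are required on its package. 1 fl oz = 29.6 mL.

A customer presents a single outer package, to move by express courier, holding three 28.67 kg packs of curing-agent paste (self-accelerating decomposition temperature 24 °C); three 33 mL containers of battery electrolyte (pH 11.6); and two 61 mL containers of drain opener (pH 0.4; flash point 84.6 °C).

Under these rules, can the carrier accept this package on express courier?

Self-accelerating decomposition temperature 24 °C meets the Group DG8 criterion (Self-Reactive), so the curing-agent paste is Group DG8.
With pH 11.6 (≥ 11.5), the battery electrolyte falls in Group DG9.
Drain opener: pH 0.4 ≤ 1.5 → Group DG9 (Corrosive).
Group DG9 net quantity: (three 33 mL containers = 99 mL) + (two 61 mL containers = 122 mL) = 221 mL.
221 mL ≤ 250 mL (express courier limit, Group DG9) — within limit.
Group DG8 quantity: three 28.67 kg packs = 86.01 kg.
86.01 kg ≤ 100 kg (express courier limit, Group DG8) — within limit.
Every hazard group is within its express courier limit and no segregation rule is violated.

Yes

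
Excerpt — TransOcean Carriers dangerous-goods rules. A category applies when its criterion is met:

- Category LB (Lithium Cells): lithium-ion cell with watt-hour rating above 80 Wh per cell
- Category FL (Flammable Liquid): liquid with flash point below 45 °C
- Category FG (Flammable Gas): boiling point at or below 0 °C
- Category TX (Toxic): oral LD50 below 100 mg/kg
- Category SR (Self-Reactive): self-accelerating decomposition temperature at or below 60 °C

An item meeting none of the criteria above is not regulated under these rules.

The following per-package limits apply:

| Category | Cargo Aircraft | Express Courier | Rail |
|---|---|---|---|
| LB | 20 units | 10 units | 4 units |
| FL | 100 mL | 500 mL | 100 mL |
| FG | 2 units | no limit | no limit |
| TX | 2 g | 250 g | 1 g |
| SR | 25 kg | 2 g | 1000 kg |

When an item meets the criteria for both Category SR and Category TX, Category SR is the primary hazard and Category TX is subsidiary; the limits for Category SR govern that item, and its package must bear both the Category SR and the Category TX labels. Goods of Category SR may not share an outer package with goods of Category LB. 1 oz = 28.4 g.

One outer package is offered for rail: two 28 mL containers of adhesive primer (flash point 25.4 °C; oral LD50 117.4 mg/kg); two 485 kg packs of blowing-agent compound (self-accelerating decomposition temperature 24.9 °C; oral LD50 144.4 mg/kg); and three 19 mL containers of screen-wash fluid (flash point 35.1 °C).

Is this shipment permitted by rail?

No

Adhesive primer: flash point 25.4 °C < 45 °C → Category FL (Flammable Liquid).
The blowing-agent compound has self-accelerating decomposition temperature 24.9 °C, which is ≤ 60 °C, so it is Category SR (Self-Reactive).
Screen-wash fluid: flash point 35.1 °C < 45 °C → Category FL (Flammable Liquid).
Total Category FL: (two 28 mL containers = 56 mL) + (three 19 mL containers = 57 mL) = 113 mL.
113 mL exceeds the rail limit of 100 mL for Category FL.
Category SR quantity: two 485 kg packs = 970 kg.
970 kg is within the rail limit of 1000 kg for Category SR.
The segregation rule (Category SR with Category LB) does not apply to Category FL with Category SR.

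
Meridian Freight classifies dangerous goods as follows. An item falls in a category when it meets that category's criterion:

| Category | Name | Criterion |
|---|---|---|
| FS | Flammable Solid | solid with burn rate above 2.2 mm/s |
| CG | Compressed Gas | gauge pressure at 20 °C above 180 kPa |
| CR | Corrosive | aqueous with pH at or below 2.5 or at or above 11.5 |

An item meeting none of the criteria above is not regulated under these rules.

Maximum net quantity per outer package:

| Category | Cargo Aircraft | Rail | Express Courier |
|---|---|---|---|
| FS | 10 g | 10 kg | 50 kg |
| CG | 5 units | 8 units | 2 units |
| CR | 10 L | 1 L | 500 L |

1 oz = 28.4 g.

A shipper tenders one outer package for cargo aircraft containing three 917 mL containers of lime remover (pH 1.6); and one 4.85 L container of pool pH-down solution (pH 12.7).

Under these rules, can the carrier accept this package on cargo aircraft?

With pH 1.6 (≤ 2.5), the lime remover falls in Category CR.
With pH 12.7 (≥ 11.5), the pool pH-down solution falls in Category CR.
Total Category CR: (three 917 mL containers = 2.751 L) + 4.85 L = 7.601 L.
7.601 L is within the cargo aircraft limit of 10 L for Category CR.

Yes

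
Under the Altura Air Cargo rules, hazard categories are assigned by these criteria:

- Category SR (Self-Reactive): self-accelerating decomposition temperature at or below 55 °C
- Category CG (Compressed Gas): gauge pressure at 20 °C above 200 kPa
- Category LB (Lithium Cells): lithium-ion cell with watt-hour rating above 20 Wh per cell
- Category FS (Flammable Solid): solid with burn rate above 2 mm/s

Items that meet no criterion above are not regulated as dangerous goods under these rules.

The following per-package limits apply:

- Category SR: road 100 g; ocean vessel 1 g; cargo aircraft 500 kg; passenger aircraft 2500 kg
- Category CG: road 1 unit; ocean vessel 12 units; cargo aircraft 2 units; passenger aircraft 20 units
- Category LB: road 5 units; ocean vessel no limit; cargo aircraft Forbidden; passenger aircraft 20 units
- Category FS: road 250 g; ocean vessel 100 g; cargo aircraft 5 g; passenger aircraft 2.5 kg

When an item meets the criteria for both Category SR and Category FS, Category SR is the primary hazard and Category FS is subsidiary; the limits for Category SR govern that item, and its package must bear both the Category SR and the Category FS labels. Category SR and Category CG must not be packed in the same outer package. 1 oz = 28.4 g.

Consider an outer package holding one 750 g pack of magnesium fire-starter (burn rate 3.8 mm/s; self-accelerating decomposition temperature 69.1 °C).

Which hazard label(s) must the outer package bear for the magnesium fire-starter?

Category FS

With burn rate 3.8 mm/s (> 2 mm/s), the magnesium fire-starter falls in Category FS.
Only the Category FS label is required.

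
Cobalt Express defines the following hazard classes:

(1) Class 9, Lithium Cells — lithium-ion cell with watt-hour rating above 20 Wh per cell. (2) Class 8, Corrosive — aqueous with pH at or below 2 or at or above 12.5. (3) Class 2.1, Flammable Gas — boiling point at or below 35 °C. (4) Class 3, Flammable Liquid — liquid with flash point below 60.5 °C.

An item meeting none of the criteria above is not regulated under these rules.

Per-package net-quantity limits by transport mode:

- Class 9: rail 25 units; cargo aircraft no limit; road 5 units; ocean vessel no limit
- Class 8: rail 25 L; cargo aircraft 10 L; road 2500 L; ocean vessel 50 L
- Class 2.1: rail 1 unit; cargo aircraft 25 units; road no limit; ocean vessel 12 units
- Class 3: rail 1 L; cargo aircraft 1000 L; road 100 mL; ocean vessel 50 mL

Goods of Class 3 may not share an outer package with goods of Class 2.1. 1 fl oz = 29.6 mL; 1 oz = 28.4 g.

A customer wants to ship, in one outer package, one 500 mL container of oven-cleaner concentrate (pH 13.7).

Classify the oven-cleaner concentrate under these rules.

Class 8

The oven-cleaner concentrate has pH 13.7, which is ≥ 12.5, so it is Class 8 (Corrosive).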